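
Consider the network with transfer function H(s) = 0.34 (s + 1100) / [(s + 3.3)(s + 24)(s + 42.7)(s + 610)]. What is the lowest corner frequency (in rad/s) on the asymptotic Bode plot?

3.3 rad/s

Break frequencies occur at each pole and zero magnitude: 3.3 rad/s, 24 rad/s, 42.7 rad/s, 610 rad/s, 1100 rad/s.
The lowest is 3.3 rad/s.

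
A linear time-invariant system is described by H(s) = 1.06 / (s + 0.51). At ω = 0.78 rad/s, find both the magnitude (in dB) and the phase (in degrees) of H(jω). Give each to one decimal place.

|j0.78 + 0.51| = √(0.78² + 0.51²) = 0.9319
|H(j0.78)| = 1.06 / 0.9319 = 1.1374
20 log₁₀(1.1374) = 1.12 dB
∠(j0.78 + 0.51) = arctan(0.78/0.51) = 56.82°
∠H(j0.78) = −56.82° = -56.82°

|H| = 1.1 dB, ∠H = -56.8°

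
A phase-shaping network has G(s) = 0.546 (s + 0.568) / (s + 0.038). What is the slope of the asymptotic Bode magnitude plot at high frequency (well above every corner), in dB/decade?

0 dB/decade

With 1 zero and 1 pole, the high-frequency asymptotic slope is 20 × (1 − 1) = 0 dB/decade.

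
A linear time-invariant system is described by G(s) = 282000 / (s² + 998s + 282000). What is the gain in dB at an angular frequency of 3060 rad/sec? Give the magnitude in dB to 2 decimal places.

|(j3060)² + 998(j3060) + 282000| = |-9.0816e+06 + j3.0539e+06| = 9.581e+06
|G(j3060)| = 282000 / 9.581e+06 = 0.029432
20 log₁₀(0.029432) = -30.624 dB

-30.62 dB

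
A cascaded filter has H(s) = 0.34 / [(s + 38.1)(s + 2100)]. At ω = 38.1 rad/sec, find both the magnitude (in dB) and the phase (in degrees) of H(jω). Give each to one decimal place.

|H| = -110.4 dB, ∠H = -46.0°

|j38.1 + 38.1| = √(38.1² + 38.1²) = 53.88
|j38.1 + 2100| = √(38.1² + 2100²) = 2100
|H(j38.1)| = 0.34 / (53.88 × 2100) = 3.0043e-06
20 log₁₀(3.0043e-06) = -110.45 dB
∠(j38.1 + 38.1) = arctan(38.1/38.1) = 45.00°
∠(j38.1 + 2100) = arctan(38.1/2100) = 1.04°
∠H(j38.1) = − (45.00° + 1.04°) = -46.04°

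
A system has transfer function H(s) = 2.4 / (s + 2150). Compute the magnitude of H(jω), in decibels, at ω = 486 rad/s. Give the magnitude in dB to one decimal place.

|j486 + 2150| = √(486² + 2150²) = 2204
|H(j486)| = 2.4 / 2204 = 0.0010888
20 log₁₀(0.0010888) = -59.26 dB

-59.3 dB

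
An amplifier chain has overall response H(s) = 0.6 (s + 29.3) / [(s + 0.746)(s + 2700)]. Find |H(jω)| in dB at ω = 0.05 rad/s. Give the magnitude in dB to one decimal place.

|j0.05 + 29.3| = √(0.05² + 29.3²) = 29.3
|j0.05 + 0.746| = √(0.05² + 0.746²) = 0.7477
|j0.05 + 2700| = √(0.05² + 2700²) = 2700
|H(j0.05)| = 0.6 × 29.3 / (0.7477 × 2700) = 0.0087085
20 log₁₀(0.0087085) = -41.20 dB

-41.2 dB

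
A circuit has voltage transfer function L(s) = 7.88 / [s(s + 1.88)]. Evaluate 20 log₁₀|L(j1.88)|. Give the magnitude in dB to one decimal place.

4.0 dB

|j1.88 + 1.88| = √(1.88² + 1.88²) = 2.659
|j1.88| = 1.88
|L(j1.88)| = 7.88 / (2.659 × 1.88) = 1.5765
20 log₁₀(1.5765) = 3.95 dB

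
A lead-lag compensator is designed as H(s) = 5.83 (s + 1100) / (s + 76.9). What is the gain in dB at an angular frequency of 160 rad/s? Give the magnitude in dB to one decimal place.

31.2 dB

|j160 + 1100| = √(160² + 1100²) = 1112
|j160 + 76.9| = √(160² + 76.9²) = 177.5
|H(j160)| = 5.83 × 1112 / 177.5 = 36.506
20 log₁₀(36.506) = 31.25 dB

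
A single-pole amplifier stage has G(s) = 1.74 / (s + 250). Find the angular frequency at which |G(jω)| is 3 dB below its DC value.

For a single-pole low-pass, the −3 dB point is at the pole: ω = 250 rad/s.

250 rad/s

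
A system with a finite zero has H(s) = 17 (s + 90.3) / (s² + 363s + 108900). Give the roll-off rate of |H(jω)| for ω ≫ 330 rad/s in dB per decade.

-20 dB/decade

With 1 zero and 2 poles, the high-frequency asymptotic slope is 20 × (1 − 2) = -20 dB/decade.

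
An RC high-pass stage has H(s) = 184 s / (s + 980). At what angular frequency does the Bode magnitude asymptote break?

980 rad s⁻¹

The single real pole at s = −980 gives a corner at ω = 980 rad s⁻¹.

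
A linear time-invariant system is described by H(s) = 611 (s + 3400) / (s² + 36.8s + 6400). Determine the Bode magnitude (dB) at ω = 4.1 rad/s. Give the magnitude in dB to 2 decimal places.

|j4.1 + 3400| = √(4.1² + 3400²) = 3400
|(j4.1)² + 36.8(j4.1) + 6400| = |6383.2 + j150.88| = 6385
|H(j4.1)| = 611 × 3400 / 6385 = 325.36
20 log₁₀(325.36) = 50.247 dB

50.25 dB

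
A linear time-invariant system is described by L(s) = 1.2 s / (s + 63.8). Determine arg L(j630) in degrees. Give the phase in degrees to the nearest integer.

6°

∠(j630) = 90.00°
∠(j630 + 63.8) = arctan(630/63.8) = 84.22°
∠L(j630) = 90.00° − 84.22° = 5.78°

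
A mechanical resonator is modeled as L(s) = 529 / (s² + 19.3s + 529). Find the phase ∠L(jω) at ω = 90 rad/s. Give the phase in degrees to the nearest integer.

∠[(j90)² + 19.3(j90) + 529] = ∠[-7571 + j1737] = 167.08°
∠L(j90) = −167.08° = -167.08°

-167°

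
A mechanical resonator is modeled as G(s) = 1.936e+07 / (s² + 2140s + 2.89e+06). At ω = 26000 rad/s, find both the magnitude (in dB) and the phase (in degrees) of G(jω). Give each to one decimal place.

|(j26000)² + 2140(j26000) + 2.89e+06| = |-6.7311e+08 + j5.564e+07| = 6.754e+08
|G(j26000)| = 1.936e+07 / 6.754e+08 = 0.028664
20 log₁₀(0.028664) = -30.85 dB
∠[(j26000)² + 2140(j26000) + 2.89e+06] = ∠[-6.7311e+08 + j5.564e+07] = 175.27°
∠G(j26000) = −175.27° = -175.27°

|G| = -30.9 dB, ∠G = -175.3°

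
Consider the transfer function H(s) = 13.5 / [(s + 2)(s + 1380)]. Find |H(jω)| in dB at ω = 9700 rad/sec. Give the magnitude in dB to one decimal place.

-137.0 dB

|j9700 + 2| = √(9700² + 2²) = 9700
|j9700 + 1380| = √(9700² + 1380²) = 9798
|H(j9700)| = 13.5 / (9700 × 9798) = 1.4205e-07
20 log₁₀(1.4205e-07) = -136.95 dB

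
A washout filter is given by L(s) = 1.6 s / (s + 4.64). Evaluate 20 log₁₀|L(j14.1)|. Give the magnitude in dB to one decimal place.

3.6 dB

|j14.1| = 14.1
|j14.1 + 4.64| = √(14.1² + 4.64²) = 14.84
|L(j14.1)| = 1.6 × 14.1 / 14.84 = 1.5198
20 log₁₀(1.5198) = 3.64 dB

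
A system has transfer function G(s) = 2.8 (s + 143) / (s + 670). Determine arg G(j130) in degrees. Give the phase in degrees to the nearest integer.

31°

∠(j130 + 143) = arctan(130/143) = 42.27°
∠(j130 + 670) = arctan(130/670) = 10.98°
∠G(j130) = 42.27° − 10.98° = 31.29°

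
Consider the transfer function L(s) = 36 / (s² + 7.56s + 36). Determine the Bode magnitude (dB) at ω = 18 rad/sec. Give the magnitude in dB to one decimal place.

|(j18)² + 7.56(j18) + 36| = |-288 + j136.08| = 318.5
|L(j18)| = 36 / 318.5 = 0.11302
20 log₁₀(0.11302) = -18.94 dB

-18.9 dB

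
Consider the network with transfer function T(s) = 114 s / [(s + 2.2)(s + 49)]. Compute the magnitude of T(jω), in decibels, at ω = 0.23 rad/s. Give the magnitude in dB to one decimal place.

-12.3 dB

|j0.23| = 0.23
|j0.23 + 2.2| = √(0.23² + 2.2²) = 2.212
|j0.23 + 49| = √(0.23² + 49²) = 49
|T(j0.23)| = 114 × 0.23 / (2.212 × 49) = 0.24191
20 log₁₀(0.24191) = -12.33 dB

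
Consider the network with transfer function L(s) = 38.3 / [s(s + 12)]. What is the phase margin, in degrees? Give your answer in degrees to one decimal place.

Gain crossover: |L(jω)| = 1 at ω ≈ 3.09 rad s⁻¹.
∠L(j3.09) = −90° − arctan(3.09/12) ≈ -104.44°
PM = 180° + (-104.44°) = 75.56°

75.6°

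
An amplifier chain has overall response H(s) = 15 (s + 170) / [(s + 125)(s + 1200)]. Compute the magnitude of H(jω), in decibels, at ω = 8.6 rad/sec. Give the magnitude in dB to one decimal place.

-35.4 dB

|j8.6 + 170| = √(8.6² + 170²) = 170.2
|j8.6 + 125| = √(8.6² + 125²) = 125.3
|j8.6 + 1200| = √(8.6² + 1200²) = 1200
|H(j8.6)| = 15 × 170.2 / (125.3 × 1200) = 0.016981
20 log₁₀(0.016981) = -35.40 dB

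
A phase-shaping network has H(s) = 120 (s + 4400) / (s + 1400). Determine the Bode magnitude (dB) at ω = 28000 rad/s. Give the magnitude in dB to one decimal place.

41.7 dB

|j28000 + 4400| = √(28000² + 4400²) = 2.834e+04
|j28000 + 1400| = √(28000² + 1400²) = 2.803e+04
|H(j28000)| = 120 × 2.834e+04 / 2.803e+04 = 121.32
20 log₁₀(121.32) = 41.68 dB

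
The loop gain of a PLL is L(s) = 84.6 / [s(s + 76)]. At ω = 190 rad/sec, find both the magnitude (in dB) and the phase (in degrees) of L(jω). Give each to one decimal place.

|L| = -53.2 dB, ∠L = -158.2°

|j190 + 76| = √(190² + 76²) = 204.6
|j190| = 190
|L(j190)| = 84.6 / (204.6 × 190) = 0.0021759
20 log₁₀(0.0021759) = -53.25 dB
∠(j190 + 76) = arctan(190/76) = 68.20°
∠(j190) = 90.00°
∠L(j190) = − (68.20° + 90.00°) = -158.20°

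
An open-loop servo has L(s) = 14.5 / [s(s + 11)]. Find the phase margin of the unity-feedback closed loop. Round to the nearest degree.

Gain crossover: |L(jω)| = 1 at ω ≈ 1.31 rad/s.
∠L(j1.31) = −90° − arctan(1.31/11) ≈ -96.79°
PM = 180° + (-96.79°) = 83.21°

83°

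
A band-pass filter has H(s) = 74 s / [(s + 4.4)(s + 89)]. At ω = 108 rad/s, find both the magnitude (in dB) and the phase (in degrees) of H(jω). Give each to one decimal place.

|H| = -5.5 dB, ∠H = -48.2°

|j108| = 108
|j108 + 4.4| = √(108² + 4.4²) = 108.1
|j108 + 89| = √(108² + 89²) = 139.9
|H(j108)| = 74 × 108 / (108.1 × 139.9) = 0.52834
20 log₁₀(0.52834) = -5.54 dB
∠(j108) = 90.00°
∠(j108 + 4.4) = arctan(108/4.4) = 87.67°
∠(j108 + 89) = arctan(108/89) = 50.51°
∠H(j108) = 90.00° − (87.67° + 50.51°) = -48.18°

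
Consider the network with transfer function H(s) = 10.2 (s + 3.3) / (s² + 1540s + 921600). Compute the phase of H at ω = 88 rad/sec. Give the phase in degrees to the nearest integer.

79°

∠(j88 + 3.3) = arctan(88/3.3) = 87.85°
∠[(j88)² + 1540(j88) + 921600] = ∠[9.1386e+05 + j1.3552e+05] = 8.44°
∠H(j88) = 87.85° − 8.44° = 79.42°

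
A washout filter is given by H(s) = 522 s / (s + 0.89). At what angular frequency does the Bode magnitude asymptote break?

0.89 rad/s

The single real pole at s = −0.89 gives a corner at ω = 0.89 rad/s.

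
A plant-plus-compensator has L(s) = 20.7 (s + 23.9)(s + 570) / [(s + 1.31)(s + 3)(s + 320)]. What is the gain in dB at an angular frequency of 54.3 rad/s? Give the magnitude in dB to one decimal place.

|j54.3 + 23.9| = √(54.3² + 23.9²) = 59.33
|j54.3 + 570| = √(54.3² + 570²) = 572.6
|j54.3 + 1.31| = √(54.3² + 1.31²) = 54.32
|j54.3 + 3| = √(54.3² + 3²) = 54.38
|j54.3 + 320| = √(54.3² + 320²) = 324.6
|L(j54.3)| = 20.7 × 59.33 × 572.6 / (54.32 × 54.38 × 324.6) = 0.73343
20 log₁₀(0.73343) = -2.69 dB

-2.7 dB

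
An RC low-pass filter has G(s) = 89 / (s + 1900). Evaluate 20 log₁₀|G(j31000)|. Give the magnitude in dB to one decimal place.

-50.9 dB

|j31000 + 1900| = √(31000² + 1900²) = 3.106e+04
|G(j31000)| = 89 / 3.106e+04 = 0.0028656
20 log₁₀(0.0028656) = -50.86 dB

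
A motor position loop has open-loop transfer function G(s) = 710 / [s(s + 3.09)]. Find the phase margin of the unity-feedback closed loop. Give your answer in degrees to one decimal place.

6.6°

Gain crossover: |G(jω)| = 1 at ω ≈ 26.6 rad s⁻¹.
∠G(j26.6) = −90° − arctan(26.6/3.09) ≈ -173.36°
PM = 180° + (-173.36°) = 6.64°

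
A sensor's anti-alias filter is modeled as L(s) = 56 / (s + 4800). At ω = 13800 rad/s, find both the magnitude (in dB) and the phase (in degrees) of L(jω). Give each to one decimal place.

|L| = -48.3 dB, ∠L = -70.8°

|j13800 + 4800| = √(13800² + 4800²) = 1.461e+04
|L(j13800)| = 56 / 1.461e+04 = 0.0038327
20 log₁₀(0.0038327) = -48.33 dB
∠(j13800 + 4800) = arctan(13800/4800) = 70.82°
∠L(j13800) = −70.82° = -70.82°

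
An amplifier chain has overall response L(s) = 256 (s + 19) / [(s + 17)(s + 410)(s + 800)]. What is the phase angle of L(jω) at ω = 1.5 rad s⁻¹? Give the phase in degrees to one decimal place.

-0.8 deg

∠(j1.5 + 19) = arctan(1.5/19) = 4.51°
∠(j1.5 + 17) = arctan(1.5/17) = 5.04°
∠(j1.5 + 410) = arctan(1.5/410) = 0.21°
∠(j1.5 + 800) = arctan(1.5/800) = 0.11°
∠L(j1.5) = 4.51° − (5.04° + 0.21° + 0.11°) = -0.85°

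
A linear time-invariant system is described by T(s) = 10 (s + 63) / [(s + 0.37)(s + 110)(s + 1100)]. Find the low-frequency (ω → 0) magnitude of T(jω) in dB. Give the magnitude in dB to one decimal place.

-37.0 dB

T(0) = 10 × 63 / (0.37 × 110 × 1100) = 0.014072
20 log₁₀(0.014072) = -37.03 dB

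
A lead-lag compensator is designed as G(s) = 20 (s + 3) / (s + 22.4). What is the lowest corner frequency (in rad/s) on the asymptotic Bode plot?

3 rad/s

Break frequencies occur at each pole and zero magnitude: 3 rad/s, 22.4 rad/s.
The lowest is 3 rad/s.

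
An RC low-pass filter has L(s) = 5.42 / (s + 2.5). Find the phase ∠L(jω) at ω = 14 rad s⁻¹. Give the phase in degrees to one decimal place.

∠(j14 + 2.5) = arctan(14/2.5) = 79.88°
∠L(j14) = −79.88° = -79.88°

-79.9°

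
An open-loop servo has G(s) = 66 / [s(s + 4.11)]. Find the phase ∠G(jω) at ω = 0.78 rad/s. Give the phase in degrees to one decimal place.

∠(j0.78 + 4.11) = arctan(0.78/4.11) = 10.75°
∠(j0.78) = 90.00°
∠G(j0.78) = − (10.75° + 90.00°) = -100.75°

-100.7 deg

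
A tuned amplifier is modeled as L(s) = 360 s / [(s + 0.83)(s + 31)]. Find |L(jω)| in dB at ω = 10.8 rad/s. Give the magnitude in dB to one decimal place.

20.8 dB

|j10.8| = 10.8
|j10.8 + 0.83| = √(10.8² + 0.83²) = 10.83
|j10.8 + 31| = √(10.8² + 31²) = 32.83
|L(j10.8)| = 360 × 10.8 / (10.83 × 32.83) = 10.934
20 log₁₀(10.934) = 20.78 dB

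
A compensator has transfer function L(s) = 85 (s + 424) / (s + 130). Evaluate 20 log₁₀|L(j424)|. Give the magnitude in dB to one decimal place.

41.2 dB

|j424 + 424| = √(424² + 424²) = 599.6
|j424 + 130| = √(424² + 130²) = 443.5
|L(j424)| = 85 × 599.6 / 443.5 = 114.93
20 log₁₀(114.93) = 41.21 dB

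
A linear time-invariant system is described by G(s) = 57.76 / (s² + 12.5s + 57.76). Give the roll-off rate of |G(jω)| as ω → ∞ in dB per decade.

With 0 zeros and 2 poles, the high-frequency asymptotic slope is 20 × (0 − 2) = -40 dB/decade.

-40 dB/decade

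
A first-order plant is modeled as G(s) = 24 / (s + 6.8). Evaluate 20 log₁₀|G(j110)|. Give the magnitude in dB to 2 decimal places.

|j110 + 6.8| = √(110² + 6.8²) = 110.2
|G(j110)| = 24 / 110.2 = 0.21777
20 log₁₀(0.21777) = -13.240 dB

-13.24 dB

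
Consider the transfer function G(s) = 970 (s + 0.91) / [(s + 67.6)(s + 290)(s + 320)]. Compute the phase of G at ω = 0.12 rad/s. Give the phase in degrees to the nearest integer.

∠(j0.12 + 0.91) = arctan(0.12/0.91) = 7.51°
∠(j0.12 + 67.6) = arctan(0.12/67.6) = 0.10°
∠(j0.12 + 290) = arctan(0.12/290) = 0.02°
∠(j0.12 + 320) = arctan(0.12/320) = 0.02°
∠G(j0.12) = 7.51° − (0.10° + 0.02° + 0.02°) = 7.37°

7°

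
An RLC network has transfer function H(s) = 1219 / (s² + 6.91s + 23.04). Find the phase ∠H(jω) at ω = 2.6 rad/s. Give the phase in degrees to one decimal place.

-47.8 deg

∠[(j2.6)² + 6.91(j2.6) + 23.04] = ∠[16.28 + j17.966] = 47.82°
∠H(j2.6) = −47.82° = -47.82°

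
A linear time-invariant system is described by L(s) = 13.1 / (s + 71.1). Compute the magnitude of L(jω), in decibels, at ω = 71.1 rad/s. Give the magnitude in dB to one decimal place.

-17.7 dB

|j71.1 + 71.1| = √(71.1² + 71.1²) = 100.6
|L(j71.1)| = 13.1 / 100.6 = 0.13028
20 log₁₀(0.13028) = -17.70 dB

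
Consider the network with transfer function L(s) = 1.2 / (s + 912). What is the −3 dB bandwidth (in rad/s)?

For a single-pole low-pass, the −3 dB point is at the pole: ω = 912 rad/s.

912 rad/s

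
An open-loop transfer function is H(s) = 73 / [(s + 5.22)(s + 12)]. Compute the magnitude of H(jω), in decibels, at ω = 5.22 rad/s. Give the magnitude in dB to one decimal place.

|j5.22 + 5.22| = √(5.22² + 5.22²) = 7.382
|j5.22 + 12| = √(5.22² + 12²) = 13.09
|H(j5.22)| = 73 / (7.382 × 13.09) = 0.75566
20 log₁₀(0.75566) = -2.43 dB

-2.4 dB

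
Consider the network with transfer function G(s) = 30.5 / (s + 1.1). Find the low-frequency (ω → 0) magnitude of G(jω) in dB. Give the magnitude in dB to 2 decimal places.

G(0) = 30.5 / 1.1 = 27.727
20 log₁₀(27.727) = 28.858 dB

28.86 dB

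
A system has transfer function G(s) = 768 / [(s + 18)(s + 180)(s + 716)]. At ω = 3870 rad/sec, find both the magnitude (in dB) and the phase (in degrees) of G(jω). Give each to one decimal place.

|j3870 + 18| = √(3870² + 18²) = 3870
|j3870 + 180| = √(3870² + 180²) = 3874
|j3870 + 716| = √(3870² + 716²) = 3936
|G(j3870)| = 768 / (3870 × 3874 × 3936) = 1.3015e-08
20 log₁₀(1.3015e-08) = -157.71 dB
∠(j3870 + 18) = arctan(3870/18) = 89.73°
∠(j3870 + 180) = arctan(3870/180) = 87.34°
∠(j3870 + 716) = arctan(3870/716) = 79.52°
∠G(j3870) = − (89.73° + 87.34° + 79.52°) = -256.59°

|G| = -157.7 dB, ∠G = -256.6°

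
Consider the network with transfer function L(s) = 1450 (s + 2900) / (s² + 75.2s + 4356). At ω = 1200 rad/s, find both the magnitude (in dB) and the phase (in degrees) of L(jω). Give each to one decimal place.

|j1200 + 2900| = √(1200² + 2900²) = 3138
|(j1200)² + 75.2(j1200) + 4356| = |-1.4356e+06 + j90240| = 1.438e+06
|L(j1200)| = 1450 × 3138 / 1.438e+06 = 3.1636
20 log₁₀(3.1636) = 10.00 dB
∠(j1200 + 2900) = arctan(1200/2900) = 22.48°
∠[(j1200)² + 75.2(j1200) + 4356] = ∠[-1.4356e+06 + j90240] = 176.40°
∠L(j1200) = 22.48° − 176.40° = -153.92°

|L| = 10.0 dB, ∠L = -153.9°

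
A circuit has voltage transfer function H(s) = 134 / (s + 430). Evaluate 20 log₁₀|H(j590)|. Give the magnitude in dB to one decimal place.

-14.7 dB

|j590 + 430| = √(590² + 430²) = 730.1
|H(j590)| = 134 / 730.1 = 0.18354
20 log₁₀(0.18354) = -14.73 dB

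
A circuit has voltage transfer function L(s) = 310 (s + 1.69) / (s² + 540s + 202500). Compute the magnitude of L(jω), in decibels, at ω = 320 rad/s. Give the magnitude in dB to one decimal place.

-6.1 dB

|j320 + 1.69| = √(320² + 1.69²) = 320
|(j320)² + 540(j320) + 202500| = |1.001e+05 + j1.728e+05| = 1.997e+05
|L(j320)| = 310 × 320 / 1.997e+05 = 0.49675
20 log₁₀(0.49675) = -6.08 dB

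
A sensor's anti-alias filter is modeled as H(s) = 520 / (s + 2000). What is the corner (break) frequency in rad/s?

The single real pole at s = −2000 gives a corner at ω = 2000 rad/s.

2000 rad/s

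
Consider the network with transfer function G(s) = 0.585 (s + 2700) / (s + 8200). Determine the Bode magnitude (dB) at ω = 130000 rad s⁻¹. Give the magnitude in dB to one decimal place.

-4.7 dB

|j130000 + 2700| = √(130000² + 2700²) = 1.3e+05
|j130000 + 8200| = √(130000² + 8200²) = 1.303e+05
|G(j130000)| = 0.585 × 1.3e+05 / 1.303e+05 = 0.58397
20 log₁₀(0.58397) = -4.67 dB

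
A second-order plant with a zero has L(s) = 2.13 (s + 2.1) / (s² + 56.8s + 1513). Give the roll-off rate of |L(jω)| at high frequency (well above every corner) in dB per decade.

With 1 zero and 2 poles, the high-frequency asymptotic slope is 20 × (1 − 2) = -20 dB/decade.

-20 dB/decade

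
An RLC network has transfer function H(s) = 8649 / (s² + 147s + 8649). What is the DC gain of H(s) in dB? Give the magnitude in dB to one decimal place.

H(0) = 8649 / 8649 = 1
20 log₁₀(1) = 0.00 dB

0.0 dB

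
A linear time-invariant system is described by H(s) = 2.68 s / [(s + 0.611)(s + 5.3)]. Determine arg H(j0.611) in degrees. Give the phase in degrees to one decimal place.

38.4°

∠(j0.611) = 90.00°
∠(j0.611 + 0.611) = arctan(0.611/0.611) = 45.00°
∠(j0.611 + 5.3) = arctan(0.611/5.3) = 6.58°
∠H(j0.611) = 90.00° − (45.00° + 6.58°) = 38.42°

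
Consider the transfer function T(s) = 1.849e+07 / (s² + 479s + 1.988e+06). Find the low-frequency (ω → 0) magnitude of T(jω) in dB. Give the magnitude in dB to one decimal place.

19.4 dB

T(0) = 1.849e+07 / 1.988e+06 = 9.3008
20 log₁₀(9.3008) = 19.37 dB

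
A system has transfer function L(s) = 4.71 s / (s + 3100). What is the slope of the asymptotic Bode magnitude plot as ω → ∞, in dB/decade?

0 dB/decade

With 1 zero and 1 pole, the high-frequency asymptotic slope is 20 × (1 − 1) = 0 dB/decade.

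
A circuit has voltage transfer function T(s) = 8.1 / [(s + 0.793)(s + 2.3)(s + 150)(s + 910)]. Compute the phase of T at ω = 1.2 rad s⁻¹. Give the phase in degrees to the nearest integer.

-85°

∠(j1.2 + 0.793) = arctan(1.2/0.793) = 56.54°
∠(j1.2 + 2.3) = arctan(1.2/2.3) = 27.55°
∠(j1.2 + 150) = arctan(1.2/150) = 0.46°
∠(j1.2 + 910) = arctan(1.2/910) = 0.08°
∠T(j1.2) = − (56.54° + 27.55° + 0.46° + 0.08°) = -84.63°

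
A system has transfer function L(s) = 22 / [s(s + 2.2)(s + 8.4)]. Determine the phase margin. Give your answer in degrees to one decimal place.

57.0°

Gain crossover: |L(jω)| = 1 at ω ≈ 1.06 rad/sec.
∠L(j1.06) = −90° − arctan(1.06/2.2) − arctan(1.06/8.4) ≈ -123.01°
PM = 180° + (-123.01°) = 56.99°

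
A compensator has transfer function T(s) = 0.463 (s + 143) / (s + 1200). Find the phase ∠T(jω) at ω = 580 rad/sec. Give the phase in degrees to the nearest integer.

∠(j580 + 143) = arctan(580/143) = 76.15°
∠(j580 + 1200) = arctan(580/1200) = 25.80°
∠T(j580) = 76.15° − 25.80° = 50.35°

50 deg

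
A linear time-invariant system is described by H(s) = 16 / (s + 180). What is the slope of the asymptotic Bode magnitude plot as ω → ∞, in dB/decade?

-20 dB/decade

With 0 zeros and 1 pole, the high-frequency asymptotic slope is 20 × (0 − 1) = -20 dB/decade.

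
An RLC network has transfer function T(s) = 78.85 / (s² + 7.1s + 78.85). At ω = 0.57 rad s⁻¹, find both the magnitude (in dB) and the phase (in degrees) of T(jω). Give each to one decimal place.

|T| = 0.0 dB, ∠T = -3.0 deg

|(j0.57)² + 7.1(j0.57) + 78.85| = |78.525 + j4.047| = 78.63
|T(j0.57)| = 78.85 / 78.63 = 1.0028
20 log₁₀(1.0028) = 0.02 dB
∠[(j0.57)² + 7.1(j0.57) + 78.85] = ∠[78.525 + j4.047] = 2.95°
∠T(j0.57) = −2.95° = -2.95°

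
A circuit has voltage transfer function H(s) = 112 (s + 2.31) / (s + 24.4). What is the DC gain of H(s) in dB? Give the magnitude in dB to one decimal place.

20.5 dB

H(0) = 112 × 2.31 / 24.4 = 10.603
20 log₁₀(10.603) = 20.51 dB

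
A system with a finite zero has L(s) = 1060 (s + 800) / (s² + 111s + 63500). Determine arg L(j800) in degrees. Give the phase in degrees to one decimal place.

-126.2°

∠(j800 + 800) = arctan(800/800) = 45.00°
∠[(j800)² + 111(j800) + 63500] = ∠[-5.765e+05 + j88800] = 171.24°
∠L(j800) = 45.00° − 171.24° = -126.24°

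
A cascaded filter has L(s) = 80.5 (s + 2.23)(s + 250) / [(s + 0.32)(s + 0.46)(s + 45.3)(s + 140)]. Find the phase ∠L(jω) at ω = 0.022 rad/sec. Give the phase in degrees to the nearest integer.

-6°

∠(j0.022 + 2.23) = arctan(0.022/2.23) = 0.57°
∠(j0.022 + 250) = arctan(0.022/250) = 0.01°
∠(j0.022 + 0.32) = arctan(0.022/0.32) = 3.93°
∠(j0.022 + 0.46) = arctan(0.022/0.46) = 2.74°
∠(j0.022 + 45.3) = arctan(0.022/45.3) = 0.03°
∠(j0.022 + 140) = arctan(0.022/140) = 0.01°
∠L(j0.022) = 0.57° + 0.01° − (3.93° + 2.74° + 0.03° + 0.01°) = -6.14°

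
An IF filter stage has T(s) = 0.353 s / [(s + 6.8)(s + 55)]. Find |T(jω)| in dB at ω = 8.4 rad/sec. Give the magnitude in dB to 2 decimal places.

|j8.4| = 8.4
|j8.4 + 6.8| = √(8.4² + 6.8²) = 10.81
|j8.4 + 55| = √(8.4² + 55²) = 55.64
|T(j8.4)| = 0.353 × 8.4 / (10.81 × 55.64) = 0.0049313
20 log₁₀(0.0049313) = -46.141 dB

-46.14 dB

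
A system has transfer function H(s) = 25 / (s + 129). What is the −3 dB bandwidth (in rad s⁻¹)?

129 rad s⁻¹

For a single-pole low-pass, the −3 dB point is at the pole: ω = 129 rad s⁻¹.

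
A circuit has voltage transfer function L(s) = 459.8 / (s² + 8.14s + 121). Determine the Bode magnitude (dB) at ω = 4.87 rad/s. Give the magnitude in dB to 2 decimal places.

12.82 dB

|(j4.87)² + 8.14(j4.87) + 121| = |97.283 + j39.642| = 105
|L(j4.87)| = 459.8 / 105 = 4.377
20 log₁₀(4.377) = 12.823 dB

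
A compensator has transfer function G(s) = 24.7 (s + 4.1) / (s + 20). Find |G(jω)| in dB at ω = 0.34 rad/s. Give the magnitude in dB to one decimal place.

14.1 dB

|j0.34 + 4.1| = √(0.34² + 4.1²) = 4.114
|j0.34 + 20| = √(0.34² + 20²) = 20
|G(j0.34)| = 24.7 × 4.114 / 20 = 5.0801
20 log₁₀(5.0801) = 14.12 dB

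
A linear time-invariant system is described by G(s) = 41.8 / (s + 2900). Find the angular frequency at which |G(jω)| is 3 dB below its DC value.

For a single-pole low-pass, the −3 dB point is at the pole: ω = 2900 rad/s.

2900 rad/s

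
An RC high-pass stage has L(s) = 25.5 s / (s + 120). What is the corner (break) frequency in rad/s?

The single real pole at s = −120 gives a corner at ω = 120 rad/s.

120 rad/s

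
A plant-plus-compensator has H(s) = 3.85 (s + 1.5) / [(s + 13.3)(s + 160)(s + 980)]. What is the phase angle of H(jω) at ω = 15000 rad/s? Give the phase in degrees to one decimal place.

∠(j15000 + 1.5) = arctan(15000/1.5) = 89.99°
∠(j15000 + 13.3) = arctan(15000/13.3) = 89.95°
∠(j15000 + 160) = arctan(15000/160) = 89.39°
∠(j15000 + 980) = arctan(15000/980) = 86.26°
∠H(j15000) = 89.99° − (89.95° + 89.39° + 86.26°) = -175.61°

-175.6°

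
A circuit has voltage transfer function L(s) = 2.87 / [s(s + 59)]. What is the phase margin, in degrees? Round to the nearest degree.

90°

Gain crossover: |L(jω)| = 1 at ω ≈ 0.0486 rad/sec.
∠L(j0.0486) = −90° − arctan(0.0486/59) ≈ -90.05°
PM = 180° + (-90.05°) = 89.95°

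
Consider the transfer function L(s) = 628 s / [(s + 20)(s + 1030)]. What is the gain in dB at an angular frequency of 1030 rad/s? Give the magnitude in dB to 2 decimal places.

|j1030| = 1030
|j1030 + 20| = √(1030² + 20²) = 1030
|j1030 + 1030| = √(1030² + 1030²) = 1457
|L(j1030)| = 628 × 1030 / (1030 × 1457) = 0.43105
20 log₁₀(0.43105) = -7.309 dB

-7.31 dB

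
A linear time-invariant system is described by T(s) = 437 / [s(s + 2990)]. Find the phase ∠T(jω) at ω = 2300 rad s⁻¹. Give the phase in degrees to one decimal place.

-127.6°

∠(j2300 + 2990) = arctan(2300/2990) = 37.57°
∠(j2300) = 90.00°
∠T(j2300) = − (37.57° + 90.00°) = -127.57°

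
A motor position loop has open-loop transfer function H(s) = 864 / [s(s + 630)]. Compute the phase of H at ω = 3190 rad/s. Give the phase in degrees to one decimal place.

-168.8°

∠(j3190 + 630) = arctan(3190/630) = 78.83°
∠(j3190) = 90.00°
∠H(j3190) = − (78.83° + 90.00°) = -168.83°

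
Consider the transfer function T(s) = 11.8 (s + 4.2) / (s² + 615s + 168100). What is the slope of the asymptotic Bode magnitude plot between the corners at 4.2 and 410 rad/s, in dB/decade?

20 dB/decade

In this band the factors already past their corner are: zero at 4.2; net slope = 20 dB/decade.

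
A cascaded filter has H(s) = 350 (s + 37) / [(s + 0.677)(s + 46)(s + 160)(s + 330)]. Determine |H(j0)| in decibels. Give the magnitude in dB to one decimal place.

H(0) = 350 × 37 / (0.677 × 46 × 160 × 330) = 0.0078757
20 log₁₀(0.0078757) = -42.07 dB

-42.1 dB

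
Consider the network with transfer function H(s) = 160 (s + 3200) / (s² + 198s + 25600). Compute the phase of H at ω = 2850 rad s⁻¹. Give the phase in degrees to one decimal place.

∠(j2850 + 3200) = arctan(2850/3200) = 41.69°
∠[(j2850)² + 198(j2850) + 25600] = ∠[-8.0969e+06 + j5.643e+05] = 176.01°
∠H(j2850) = 41.69° − 176.01° = -134.32°

-134.3°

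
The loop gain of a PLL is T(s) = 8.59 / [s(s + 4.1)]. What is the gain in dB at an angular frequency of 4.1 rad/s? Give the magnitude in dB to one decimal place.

-8.8 dB

|j4.1 + 4.1| = √(4.1² + 4.1²) = 5.798
|j4.1| = 4.1
|T(j4.1)| = 8.59 / (5.798 × 4.1) = 0.36134
20 log₁₀(0.36134) = -8.84 dB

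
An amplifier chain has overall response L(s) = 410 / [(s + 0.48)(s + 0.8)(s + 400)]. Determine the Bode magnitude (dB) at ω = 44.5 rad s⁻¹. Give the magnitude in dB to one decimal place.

-65.8 dB

|j44.5 + 0.48| = √(44.5² + 0.48²) = 44.5
|j44.5 + 0.8| = √(44.5² + 0.8²) = 44.51
|j44.5 + 400| = √(44.5² + 400²) = 402.5
|L(j44.5)| = 410 / (44.5 × 44.51 × 402.5) = 0.00051432
20 log₁₀(0.00051432) = -65.78 dB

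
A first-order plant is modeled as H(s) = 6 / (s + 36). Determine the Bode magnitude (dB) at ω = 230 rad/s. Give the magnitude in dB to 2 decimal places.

-31.78 dB

|j230 + 36| = √(230² + 36²) = 232.8
|H(j230)| = 6 / 232.8 = 0.025773
20 log₁₀(0.025773) = -31.777 dB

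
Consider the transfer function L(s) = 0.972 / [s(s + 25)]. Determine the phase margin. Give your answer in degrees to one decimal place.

89.9 deg

Gain crossover: |L(jω)| = 1 at ω ≈ 0.0389 rad s⁻¹.
∠L(j0.0389) = −90° − arctan(0.0389/25) ≈ -90.09°
PM = 180° + (-90.09°) = 89.91°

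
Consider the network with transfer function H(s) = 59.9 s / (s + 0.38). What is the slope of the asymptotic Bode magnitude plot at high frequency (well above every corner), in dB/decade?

With 1 zero and 1 pole, the high-frequency asymptotic slope is 20 × (1 − 1) = 0 dB/decade.

0 dB/decade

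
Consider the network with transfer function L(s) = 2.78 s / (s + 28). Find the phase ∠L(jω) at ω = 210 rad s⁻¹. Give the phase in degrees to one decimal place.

∠(j210) = 90.00°
∠(j210 + 28) = arctan(210/28) = 82.41°
∠L(j210) = 90.00° − 82.41° = 7.59°

7.6°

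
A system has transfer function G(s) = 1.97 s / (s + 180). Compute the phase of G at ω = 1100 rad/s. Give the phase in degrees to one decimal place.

9.3°

∠(j1100) = 90.00°
∠(j1100 + 180) = arctan(1100/180) = 80.71°
∠G(j1100) = 90.00° − 80.71° = 9.29°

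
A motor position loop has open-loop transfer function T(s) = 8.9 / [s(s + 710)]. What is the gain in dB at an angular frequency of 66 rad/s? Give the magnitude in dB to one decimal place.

|j66 + 710| = √(66² + 710²) = 713.1
|j66| = 66
|T(j66)| = 8.9 / (713.1 × 66) = 0.00018911
20 log₁₀(0.00018911) = -74.47 dB

-74.5 dB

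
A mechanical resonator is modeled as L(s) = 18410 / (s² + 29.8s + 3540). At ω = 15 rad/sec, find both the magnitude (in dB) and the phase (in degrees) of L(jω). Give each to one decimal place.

|(j15)² + 29.8(j15) + 3540| = |3315 + j447| = 3345
|L(j15)| = 18410 / 3345 = 5.5037
20 log₁₀(5.5037) = 14.81 dB
∠[(j15)² + 29.8(j15) + 3540] = ∠[3315 + j447] = 7.68°
∠L(j15) = −7.68° = -7.68°

|L| = 14.8 dB, ∠L = -7.7°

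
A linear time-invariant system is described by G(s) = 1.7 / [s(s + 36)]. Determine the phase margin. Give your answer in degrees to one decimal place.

Gain crossover: |G(jω)| = 1 at ω ≈ 0.0472 rad/sec.
∠G(j0.0472) = −90° − arctan(0.0472/36) ≈ -90.08°
PM = 180° + (-90.08°) = 89.92°

89.9°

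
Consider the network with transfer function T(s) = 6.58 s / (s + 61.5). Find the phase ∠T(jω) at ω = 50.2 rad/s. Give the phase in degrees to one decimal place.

∠(j50.2) = 90.00°
∠(j50.2 + 61.5) = arctan(50.2/61.5) = 39.22°
∠T(j50.2) = 90.00° − 39.22° = 50.78°

50.8°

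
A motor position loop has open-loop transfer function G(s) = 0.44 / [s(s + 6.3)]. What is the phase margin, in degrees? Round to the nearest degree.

89°

Gain crossover: |G(jω)| = 1 at ω ≈ 0.0698 rad/s.
∠G(j0.0698) = −90° − arctan(0.0698/6.3) ≈ -90.64°
PM = 180° + (-90.64°) = 89.36°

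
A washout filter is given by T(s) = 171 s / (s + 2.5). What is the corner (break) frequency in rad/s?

2.5 rad/s

The single real pole at s = −2.5 gives a corner at ω = 2.5 rad/s.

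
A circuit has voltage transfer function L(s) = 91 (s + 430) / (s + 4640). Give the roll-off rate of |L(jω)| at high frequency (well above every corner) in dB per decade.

With 1 zero and 1 pole, the high-frequency asymptotic slope is 20 × (1 − 1) = 0 dB/decade.

0 dB/decade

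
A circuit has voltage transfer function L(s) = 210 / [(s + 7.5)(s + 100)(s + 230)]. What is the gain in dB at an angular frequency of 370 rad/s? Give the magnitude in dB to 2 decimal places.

-109.37 dB

|j370 + 7.5| = √(370² + 7.5²) = 370.1
|j370 + 100| = √(370² + 100²) = 383.3
|j370 + 230| = √(370² + 230²) = 435.7
|L(j370)| = 210 / (370.1 × 383.3 × 435.7) = 3.3984e-06
20 log₁₀(3.3984e-06) = -109.375 dB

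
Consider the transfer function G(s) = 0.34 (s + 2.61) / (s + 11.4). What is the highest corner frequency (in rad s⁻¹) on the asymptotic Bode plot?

11.4 rad s⁻¹

Break frequencies occur at each pole and zero magnitude: 2.61 rad s⁻¹, 11.4 rad s⁻¹.
The highest is 11.4 rad s⁻¹.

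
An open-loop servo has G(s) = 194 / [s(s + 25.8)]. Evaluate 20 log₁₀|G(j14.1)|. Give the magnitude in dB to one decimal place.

-6.6 dB

|j14.1 + 25.8| = √(14.1² + 25.8²) = 29.4
|j14.1| = 14.1
|G(j14.1)| = 194 / (29.4 × 14.1) = 0.46796
20 log₁₀(0.46796) = -6.60 dB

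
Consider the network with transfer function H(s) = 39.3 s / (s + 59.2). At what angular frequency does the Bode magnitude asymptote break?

The single real pole at s = −59.2 gives a corner at ω = 59.2 rad/s.

59.2 rad/s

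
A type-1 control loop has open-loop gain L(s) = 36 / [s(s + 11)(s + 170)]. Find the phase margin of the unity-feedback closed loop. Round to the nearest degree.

90°

Gain crossover: |L(jω)| = 1 at ω ≈ 0.0193 rad/s.
∠L(j0.0193) = −90° − arctan(0.0193/11) − arctan(0.0193/170) ≈ -90.11°
PM = 180° + (-90.11°) = 89.89°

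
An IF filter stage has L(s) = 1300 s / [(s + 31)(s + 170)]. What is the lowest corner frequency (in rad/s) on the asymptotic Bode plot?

Break frequencies occur at each pole and zero magnitude: 31 rad/s, 170 rad/s.
The lowest is 31 rad/s.

31 rad/s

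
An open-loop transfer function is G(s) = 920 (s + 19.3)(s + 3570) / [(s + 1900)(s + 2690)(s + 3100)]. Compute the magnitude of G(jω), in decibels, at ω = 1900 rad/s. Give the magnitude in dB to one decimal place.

|j1900 + 19.3| = √(1900² + 19.3²) = 1900
|j1900 + 3570| = √(1900² + 3570²) = 4044
|j1900 + 1900| = √(1900² + 1900²) = 2687
|j1900 + 2690| = √(1900² + 2690²) = 3293
|j1900 + 3100| = √(1900² + 3100²) = 3636
|G(j1900)| = 920 × 1900 × 4044 / (2687 × 3293 × 3636) = 0.21972
20 log₁₀(0.21972) = -13.16 dB

-13.2 dB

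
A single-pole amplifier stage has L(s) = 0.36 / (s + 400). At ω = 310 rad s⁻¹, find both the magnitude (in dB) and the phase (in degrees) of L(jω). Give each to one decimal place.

|j310 + 400| = √(310² + 400²) = 506.1
|L(j310)| = 0.36 / 506.1 = 0.00071137
20 log₁₀(0.00071137) = -62.96 dB
∠(j310 + 400) = arctan(310/400) = 37.78°
∠L(j310) = −37.78° = -37.78°

|L| = -63.0 dB, ∠L = -37.8°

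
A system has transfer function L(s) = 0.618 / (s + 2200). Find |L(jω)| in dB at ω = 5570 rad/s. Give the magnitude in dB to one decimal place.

-79.7 dB

|j5570 + 2200| = √(5570² + 2200²) = 5989
|L(j5570)| = 0.618 / 5989 = 0.00010319
20 log₁₀(0.00010319) = -79.73 dB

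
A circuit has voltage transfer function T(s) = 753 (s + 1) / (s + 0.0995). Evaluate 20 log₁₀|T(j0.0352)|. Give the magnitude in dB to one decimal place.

|j0.0352 + 1| = √(0.0352² + 1²) = 1.001
|j0.0352 + 0.0995| = √(0.0352² + 0.0995²) = 0.1055
|T(j0.0352)| = 753 × 1.001 / 0.1055 = 7139
20 log₁₀(7139) = 77.07 dB

77.1 dB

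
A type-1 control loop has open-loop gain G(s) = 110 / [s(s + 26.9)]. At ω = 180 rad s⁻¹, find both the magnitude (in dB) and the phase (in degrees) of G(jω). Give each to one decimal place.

|j180 + 26.9| = √(180² + 26.9²) = 182
|j180| = 180
|G(j180)| = 110 / (182 × 180) = 0.0033578
20 log₁₀(0.0033578) = -49.48 dB
∠(j180 + 26.9) = arctan(180/26.9) = 81.50°
∠(j180) = 90.00°
∠G(j180) = − (81.50° + 90.00°) = -171.50°

|G| = -49.5 dB, ∠G = -171.5 deg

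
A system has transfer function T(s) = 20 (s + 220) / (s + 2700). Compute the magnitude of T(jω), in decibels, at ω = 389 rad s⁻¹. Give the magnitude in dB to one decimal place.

|j389 + 220| = √(389² + 220²) = 446.9
|j389 + 2700| = √(389² + 2700²) = 2728
|T(j389)| = 20 × 446.9 / 2728 = 3.2766
20 log₁₀(3.2766) = 10.31 dB

10.3 dB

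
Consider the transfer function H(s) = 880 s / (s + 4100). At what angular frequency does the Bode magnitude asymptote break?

4100 rad/s

The single real pole at s = −4100 gives a corner at ω = 4100 rad/s.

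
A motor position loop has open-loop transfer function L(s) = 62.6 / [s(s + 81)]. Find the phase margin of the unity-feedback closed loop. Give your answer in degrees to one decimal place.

89.5°

Gain crossover: |L(jω)| = 1 at ω ≈ 0.773 rad/s.
∠L(j0.773) = −90° − arctan(0.773/81) ≈ -90.55°
PM = 180° + (-90.55°) = 89.45°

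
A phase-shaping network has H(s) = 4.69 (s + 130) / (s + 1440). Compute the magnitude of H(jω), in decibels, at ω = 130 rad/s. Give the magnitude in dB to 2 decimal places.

|j130 + 130| = √(130² + 130²) = 183.8
|j130 + 1440| = √(130² + 1440²) = 1446
|H(j130)| = 4.69 × 183.8 / 1446 = 0.59636
20 log₁₀(0.59636) = -4.490 dB

-4.49 dB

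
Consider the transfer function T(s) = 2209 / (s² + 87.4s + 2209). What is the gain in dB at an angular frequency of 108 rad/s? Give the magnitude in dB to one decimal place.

-15.6 dB

|(j108)² + 87.4(j108) + 2209| = |-9455 + j9439.2| = 1.336e+04
|T(j108)| = 2209 / 1.336e+04 = 0.16534
20 log₁₀(0.16534) = -15.63 dB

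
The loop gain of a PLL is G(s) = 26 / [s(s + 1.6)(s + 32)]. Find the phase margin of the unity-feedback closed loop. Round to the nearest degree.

72 deg

Gain crossover: |G(jω)| = 1 at ω ≈ 0.486 rad/s.
∠G(j0.486) = −90° − arctan(0.486/1.6) − arctan(0.486/32) ≈ -107.76°
PM = 180° + (-107.76°) = 72.24°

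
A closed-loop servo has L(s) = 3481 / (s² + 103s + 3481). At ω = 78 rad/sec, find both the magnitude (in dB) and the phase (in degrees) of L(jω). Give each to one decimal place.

|(j78)² + 103(j78) + 3481| = |-2603 + j8034| = 8445
|L(j78)| = 3481 / 8445 = 0.41219
20 log₁₀(0.41219) = -7.70 dB
∠[(j78)² + 103(j78) + 3481] = ∠[-2603 + j8034] = 107.95°
∠L(j78) = −107.95° = -107.95°

|L| = -7.7 dB, ∠L = -108.0°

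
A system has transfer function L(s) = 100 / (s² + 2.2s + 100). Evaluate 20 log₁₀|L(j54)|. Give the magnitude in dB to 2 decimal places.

|(j54)² + 2.2(j54) + 100| = |-2816 + j118.8| = 2819
|L(j54)| = 100 / 2819 = 0.03548
20 log₁₀(0.03548) = -29.000 dB

-29.00 dB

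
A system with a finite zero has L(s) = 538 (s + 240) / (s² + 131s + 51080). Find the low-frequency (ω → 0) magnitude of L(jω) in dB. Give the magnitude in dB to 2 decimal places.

8.05 dB

L(0) = 538 × 240 / 51080 = 2.5278
20 log₁₀(2.5278) = 8.055 dB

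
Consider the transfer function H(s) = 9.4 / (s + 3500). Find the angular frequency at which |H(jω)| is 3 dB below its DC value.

For a single-pole low-pass, the −3 dB point is at the pole: ω = 3500 rad s⁻¹.

3500 rad s⁻¹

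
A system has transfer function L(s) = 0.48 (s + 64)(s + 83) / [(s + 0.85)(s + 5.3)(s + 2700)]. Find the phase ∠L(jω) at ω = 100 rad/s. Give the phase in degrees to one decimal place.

-70.9 deg

∠(j100 + 64) = arctan(100/64) = 57.38°
∠(j100 + 83) = arctan(100/83) = 50.31°
∠(j100 + 0.85) = arctan(100/0.85) = 89.51°
∠(j100 + 5.3) = arctan(100/5.3) = 86.97°
∠(j100 + 2700) = arctan(100/2700) = 2.12°
∠L(j100) = 57.38° + 50.31° − (89.51° + 86.97° + 2.12°) = -70.91°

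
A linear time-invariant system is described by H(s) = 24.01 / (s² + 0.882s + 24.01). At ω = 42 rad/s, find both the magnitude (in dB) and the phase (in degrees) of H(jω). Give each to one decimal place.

|H| = -37.2 dB, ∠H = -178.8°

|(j42)² + 0.882(j42) + 24.01| = |-1740 + j37.044| = 1740
|H(j42)| = 24.01 / 1740 = 0.013796
20 log₁₀(0.013796) = -37.21 dB
∠[(j42)² + 0.882(j42) + 24.01] = ∠[-1740 + j37.044] = 178.78°
∠H(j42) = −178.78° = -178.78°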